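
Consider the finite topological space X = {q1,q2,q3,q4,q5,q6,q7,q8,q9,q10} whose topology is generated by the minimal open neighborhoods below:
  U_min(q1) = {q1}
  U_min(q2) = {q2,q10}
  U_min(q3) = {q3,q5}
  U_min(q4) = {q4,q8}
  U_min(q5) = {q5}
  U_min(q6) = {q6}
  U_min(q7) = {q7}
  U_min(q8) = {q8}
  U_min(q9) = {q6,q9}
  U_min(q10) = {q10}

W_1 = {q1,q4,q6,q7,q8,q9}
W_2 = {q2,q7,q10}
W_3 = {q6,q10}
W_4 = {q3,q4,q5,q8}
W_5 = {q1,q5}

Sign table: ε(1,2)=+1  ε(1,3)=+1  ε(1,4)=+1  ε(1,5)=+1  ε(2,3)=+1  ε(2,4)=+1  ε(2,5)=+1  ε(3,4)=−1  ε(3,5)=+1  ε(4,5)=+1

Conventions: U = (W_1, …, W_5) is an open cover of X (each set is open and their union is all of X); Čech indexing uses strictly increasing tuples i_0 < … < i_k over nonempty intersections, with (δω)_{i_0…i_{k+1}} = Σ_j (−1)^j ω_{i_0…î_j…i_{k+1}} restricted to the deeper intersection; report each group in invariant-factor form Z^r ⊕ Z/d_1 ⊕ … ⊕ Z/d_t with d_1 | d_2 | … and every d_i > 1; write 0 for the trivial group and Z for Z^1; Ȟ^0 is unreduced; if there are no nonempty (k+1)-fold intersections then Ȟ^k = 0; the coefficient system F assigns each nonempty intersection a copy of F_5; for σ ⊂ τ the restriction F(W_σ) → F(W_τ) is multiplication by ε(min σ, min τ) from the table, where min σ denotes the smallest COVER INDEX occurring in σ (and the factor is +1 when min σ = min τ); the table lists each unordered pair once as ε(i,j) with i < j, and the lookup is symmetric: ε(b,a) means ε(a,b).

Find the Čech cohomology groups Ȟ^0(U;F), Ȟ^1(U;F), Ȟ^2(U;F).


Ȟ^0(U;F) ≅ Z/5,  Ȟ^1(U;F) ≅ Z/5 ⊕ Z/5,  Ȟ^2(U;F) ≅ 0

nonempty overlaps:
  W12={q7} W13={q6} W14={q4,q8} W15={q1} W23={q10} W45={q5}
C dims 5,6; δ0: rk_F5 4
degree 0: 5−4−0 = 1 → Ȟ^0 ≅ Z/5
degree 1: 6−0−4 = 2 → Ȟ^1 ≅ Z/5 ⊕ Z/5
degree 2: 0−0−0 = 0 → Ȟ^2 ≅ 0


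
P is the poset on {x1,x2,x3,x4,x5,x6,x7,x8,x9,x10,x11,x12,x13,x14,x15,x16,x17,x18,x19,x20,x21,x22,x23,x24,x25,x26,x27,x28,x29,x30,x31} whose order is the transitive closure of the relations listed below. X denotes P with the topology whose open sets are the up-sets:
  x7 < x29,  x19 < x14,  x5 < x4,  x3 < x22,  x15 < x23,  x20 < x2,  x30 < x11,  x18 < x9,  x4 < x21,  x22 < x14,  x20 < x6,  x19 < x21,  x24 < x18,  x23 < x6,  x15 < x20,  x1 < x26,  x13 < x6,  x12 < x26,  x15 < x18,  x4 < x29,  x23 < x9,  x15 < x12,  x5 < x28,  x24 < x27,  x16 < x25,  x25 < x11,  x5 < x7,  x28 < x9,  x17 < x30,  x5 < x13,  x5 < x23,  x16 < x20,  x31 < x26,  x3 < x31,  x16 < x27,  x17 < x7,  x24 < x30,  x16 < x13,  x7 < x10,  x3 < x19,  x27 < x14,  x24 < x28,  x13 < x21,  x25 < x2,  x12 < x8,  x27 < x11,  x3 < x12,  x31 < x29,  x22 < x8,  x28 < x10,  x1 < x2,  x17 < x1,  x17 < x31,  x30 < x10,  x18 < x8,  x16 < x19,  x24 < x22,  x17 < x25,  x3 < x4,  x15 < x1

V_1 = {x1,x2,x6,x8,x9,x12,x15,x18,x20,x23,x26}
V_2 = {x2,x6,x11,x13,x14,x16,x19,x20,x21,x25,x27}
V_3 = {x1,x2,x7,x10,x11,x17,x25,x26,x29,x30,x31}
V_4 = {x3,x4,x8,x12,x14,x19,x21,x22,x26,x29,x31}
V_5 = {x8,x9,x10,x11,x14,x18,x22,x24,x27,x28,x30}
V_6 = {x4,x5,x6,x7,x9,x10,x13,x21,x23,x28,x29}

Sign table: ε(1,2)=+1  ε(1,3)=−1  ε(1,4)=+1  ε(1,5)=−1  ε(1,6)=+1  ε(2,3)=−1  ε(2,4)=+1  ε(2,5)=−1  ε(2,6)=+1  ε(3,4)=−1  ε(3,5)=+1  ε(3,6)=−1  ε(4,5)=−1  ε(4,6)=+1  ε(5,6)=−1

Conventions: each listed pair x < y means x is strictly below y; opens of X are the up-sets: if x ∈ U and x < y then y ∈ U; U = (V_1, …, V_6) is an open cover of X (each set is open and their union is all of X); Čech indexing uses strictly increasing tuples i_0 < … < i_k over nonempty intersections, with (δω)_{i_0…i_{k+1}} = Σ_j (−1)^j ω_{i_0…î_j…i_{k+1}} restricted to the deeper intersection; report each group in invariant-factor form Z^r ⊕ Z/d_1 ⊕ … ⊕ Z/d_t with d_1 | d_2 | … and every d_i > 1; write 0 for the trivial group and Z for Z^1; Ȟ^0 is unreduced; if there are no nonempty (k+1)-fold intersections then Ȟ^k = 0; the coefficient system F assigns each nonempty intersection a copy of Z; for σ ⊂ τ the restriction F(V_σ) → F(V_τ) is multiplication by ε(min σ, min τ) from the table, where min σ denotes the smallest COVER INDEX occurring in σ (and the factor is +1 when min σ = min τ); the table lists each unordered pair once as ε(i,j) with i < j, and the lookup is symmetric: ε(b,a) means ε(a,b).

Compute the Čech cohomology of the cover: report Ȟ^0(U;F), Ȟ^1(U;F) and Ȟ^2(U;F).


Ȟ^0 = Z, Ȟ^1 = 0, Ȟ^2 = Z/2

cover nerve:
  V12={x2,x6,x20} V13={x1,x2,x26} V14={x8,x12,x26} V15={x8,x9,x18} V16={x6,x9,x23} V23={x2,x11,x25} V24={x14,x19,x21} V25={x11,x14,x27} V26={x6,x13,x21} V34={x26,x29,x31} V35={x10,x11,x30} V36={x7,x10,x29} V45={x8,x14,x22} V46={x4,x21,x29} V56={x9,x10,x28}
  V123={x2} V126={x6} V134={x26} V145={x8} V156={x9} V235={x11} V245={x14} V246={x21} V346={x29} V356={x10}
C dims 6,15,10; δ0: rk 5, SNF 1^5; δ1: rk 10, SNF 1^9·2
Ȟ^0: (6−5)−0=1 ⇒ Z
Ȟ^1: (15−10)−5=0 ⇒ 0
Ȟ^2: (10−0)−10=0 plus torsion [2] ⇒ Z/2


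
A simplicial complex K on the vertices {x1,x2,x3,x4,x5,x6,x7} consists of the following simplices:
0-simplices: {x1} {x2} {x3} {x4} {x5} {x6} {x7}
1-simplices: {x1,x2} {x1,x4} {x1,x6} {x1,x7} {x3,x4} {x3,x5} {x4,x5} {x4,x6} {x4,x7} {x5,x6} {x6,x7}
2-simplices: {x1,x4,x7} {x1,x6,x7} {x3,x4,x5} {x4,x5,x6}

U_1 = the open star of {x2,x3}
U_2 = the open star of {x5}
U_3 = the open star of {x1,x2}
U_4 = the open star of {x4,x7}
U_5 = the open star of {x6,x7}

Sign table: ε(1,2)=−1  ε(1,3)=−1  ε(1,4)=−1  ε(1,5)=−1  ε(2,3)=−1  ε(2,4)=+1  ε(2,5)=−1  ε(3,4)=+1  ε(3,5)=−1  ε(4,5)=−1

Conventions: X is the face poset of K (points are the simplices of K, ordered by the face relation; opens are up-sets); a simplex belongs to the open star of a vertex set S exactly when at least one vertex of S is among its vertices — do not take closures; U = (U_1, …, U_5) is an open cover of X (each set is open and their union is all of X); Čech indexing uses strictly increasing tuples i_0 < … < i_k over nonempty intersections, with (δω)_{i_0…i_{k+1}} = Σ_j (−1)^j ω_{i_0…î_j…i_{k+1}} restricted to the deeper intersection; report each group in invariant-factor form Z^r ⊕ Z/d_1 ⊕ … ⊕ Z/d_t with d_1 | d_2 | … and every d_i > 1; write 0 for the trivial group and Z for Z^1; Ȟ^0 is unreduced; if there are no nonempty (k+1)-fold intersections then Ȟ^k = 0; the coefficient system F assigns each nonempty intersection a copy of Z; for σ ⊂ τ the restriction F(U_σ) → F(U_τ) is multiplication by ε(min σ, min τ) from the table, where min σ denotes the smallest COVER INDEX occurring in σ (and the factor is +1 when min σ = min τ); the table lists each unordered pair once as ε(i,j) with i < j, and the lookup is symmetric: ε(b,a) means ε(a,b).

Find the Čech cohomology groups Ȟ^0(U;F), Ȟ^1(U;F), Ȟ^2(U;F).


nonempty overlaps:
  U1={{x2},{x3},{x1,x2},{x3,x4},{x3,x5},{x3,x4,x5}} U2={{x5},{x3,x5},{x4,x5},{x5,x6},{x3,x4,x5},{x4,x5,x6}} U3={{x1},{x2},{x1,x2},{x1,x4},{x1,x6},{x1,x7},{x1,x4,x7},{x1,x6,x7}} U4={{x4},{x7},{x1,x4},{x1,x7},{x3,x4},{x4,x5},{x4,x6},{x4,x7},{x6,x7},{x1,x4,x7},{x1,x6,x7},{x3,x4,x5},{x4,x5,x6}} U5={{x6},{x7},{x1,x6},{x1,x7},{x4,x6},{x4,x7},{x5,x6},{x6,x7},{x1,x4,x7},{x1,x6,x7},{x4,x5,x6}}
  U12={{x3,x5},{x3,x4,x5}} U13={{x2},{x1,x2}} U14={{x3,x4},{x3,x4,x5}} U24={{x4,x5},{x3,x4,x5},{x4,x5,x6}} U25={{x5,x6},{x4,x5,x6}} U34={{x1,x4},{x1,x7},{x1,x4,x7},{x1,x6,x7}} U35={{x1,x6},{x1,x7},{x1,x4,x7},{x1,x6,x7}} U45={{x7},{x1,x7},{x4,x6},{x4,x7},{x6,x7},{x1,x4,x7},{x1,x6,x7},{x4,x5,x6}}
  U124={{x3,x4,x5}} U245={{x4,x5,x6}} U345={{x1,x7},{x1,x4,x7},{x1,x6,x7}}
C dims 5,8,3; δ0: rk 4, SNF 1^4; δ1: rk 3, SNF 1^3
degree 0: 5−4−0 = 1 → Ȟ^0 ≅ Z
degree 1: 8−3−4 = 1 → Ȟ^1 ≅ Z
degree 2: 3−0−3 = 0 → Ȟ^2 ≅ 0

Ȟ^0 ≅ Z,  Ȟ^1 ≅ Z,  Ȟ^2 ≅ 0


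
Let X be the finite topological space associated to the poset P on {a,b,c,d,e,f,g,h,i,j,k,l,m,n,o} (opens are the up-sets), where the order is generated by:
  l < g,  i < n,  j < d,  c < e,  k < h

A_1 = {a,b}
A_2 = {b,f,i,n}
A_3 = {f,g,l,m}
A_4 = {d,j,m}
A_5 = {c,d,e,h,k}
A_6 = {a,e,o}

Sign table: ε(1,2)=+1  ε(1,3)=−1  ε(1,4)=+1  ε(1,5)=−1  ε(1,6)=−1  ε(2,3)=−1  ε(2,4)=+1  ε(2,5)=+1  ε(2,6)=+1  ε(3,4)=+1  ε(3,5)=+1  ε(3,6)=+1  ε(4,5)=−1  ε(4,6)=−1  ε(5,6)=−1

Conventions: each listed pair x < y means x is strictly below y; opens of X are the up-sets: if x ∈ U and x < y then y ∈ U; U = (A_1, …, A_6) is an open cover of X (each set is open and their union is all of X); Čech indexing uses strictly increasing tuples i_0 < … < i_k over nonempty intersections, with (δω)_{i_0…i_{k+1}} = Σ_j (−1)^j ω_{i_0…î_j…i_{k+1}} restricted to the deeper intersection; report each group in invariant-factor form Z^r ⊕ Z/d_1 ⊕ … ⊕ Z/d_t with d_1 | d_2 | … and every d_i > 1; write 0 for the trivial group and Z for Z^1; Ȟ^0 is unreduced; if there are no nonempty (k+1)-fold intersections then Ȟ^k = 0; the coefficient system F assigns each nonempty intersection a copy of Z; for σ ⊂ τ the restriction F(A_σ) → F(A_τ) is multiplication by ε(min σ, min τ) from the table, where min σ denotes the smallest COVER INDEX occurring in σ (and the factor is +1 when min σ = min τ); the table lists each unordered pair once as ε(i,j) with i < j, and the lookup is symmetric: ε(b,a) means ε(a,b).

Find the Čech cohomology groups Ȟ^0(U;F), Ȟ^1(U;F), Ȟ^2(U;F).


nerve simplices:
  A12={b} A16={a} A23={f} A34={m} A45={d} A56={e}
C dims 6,6; δ0: rk 5, SNF 1^5
degree 0: 6−5−0 = 1 → Ȟ^0 ≅ Z
degree 1: 6−0−5 = 1 → Ȟ^1 ≅ Z
degree 2: 0−0−0 = 0 → Ȟ^2 ≅ 0

Ȟ^0(U;F) ≅ Z,  Ȟ^1(U;F) ≅ Z,  Ȟ^2(U;F) ≅ 0


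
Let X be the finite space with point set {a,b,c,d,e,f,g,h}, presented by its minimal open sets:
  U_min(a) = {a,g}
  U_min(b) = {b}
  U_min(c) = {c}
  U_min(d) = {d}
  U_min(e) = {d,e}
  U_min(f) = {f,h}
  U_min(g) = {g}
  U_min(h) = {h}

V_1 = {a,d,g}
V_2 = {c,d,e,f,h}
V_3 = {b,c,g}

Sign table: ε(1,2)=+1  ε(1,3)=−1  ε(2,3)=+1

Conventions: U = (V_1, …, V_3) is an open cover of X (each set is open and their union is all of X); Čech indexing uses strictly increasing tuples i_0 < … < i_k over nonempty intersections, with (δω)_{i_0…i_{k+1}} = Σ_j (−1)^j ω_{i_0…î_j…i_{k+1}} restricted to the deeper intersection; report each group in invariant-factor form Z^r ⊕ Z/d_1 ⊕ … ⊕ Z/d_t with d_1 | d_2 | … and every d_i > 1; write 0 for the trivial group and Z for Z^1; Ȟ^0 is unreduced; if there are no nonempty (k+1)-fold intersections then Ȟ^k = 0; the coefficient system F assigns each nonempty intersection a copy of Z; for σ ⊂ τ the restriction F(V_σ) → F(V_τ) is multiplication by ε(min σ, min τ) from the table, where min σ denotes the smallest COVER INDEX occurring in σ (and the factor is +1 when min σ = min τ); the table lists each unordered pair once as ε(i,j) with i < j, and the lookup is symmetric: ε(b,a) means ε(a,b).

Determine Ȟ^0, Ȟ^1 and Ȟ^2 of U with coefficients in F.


cover nerve:
  V12={d} V13={g} V23={c}
C dims 3,3; δ0: rk 3, SNF 1^2·2
Ȟ^0: (3−3)−0=0 ⇒ 0
Ȟ^1: (3−0)−3=0 plus torsion [2] ⇒ Z/2
Ȟ^2: (0−0)−0=0 ⇒ 0

Ȟ^0 = 0; Ȟ^1 = Z/2; Ȟ^2 = 0


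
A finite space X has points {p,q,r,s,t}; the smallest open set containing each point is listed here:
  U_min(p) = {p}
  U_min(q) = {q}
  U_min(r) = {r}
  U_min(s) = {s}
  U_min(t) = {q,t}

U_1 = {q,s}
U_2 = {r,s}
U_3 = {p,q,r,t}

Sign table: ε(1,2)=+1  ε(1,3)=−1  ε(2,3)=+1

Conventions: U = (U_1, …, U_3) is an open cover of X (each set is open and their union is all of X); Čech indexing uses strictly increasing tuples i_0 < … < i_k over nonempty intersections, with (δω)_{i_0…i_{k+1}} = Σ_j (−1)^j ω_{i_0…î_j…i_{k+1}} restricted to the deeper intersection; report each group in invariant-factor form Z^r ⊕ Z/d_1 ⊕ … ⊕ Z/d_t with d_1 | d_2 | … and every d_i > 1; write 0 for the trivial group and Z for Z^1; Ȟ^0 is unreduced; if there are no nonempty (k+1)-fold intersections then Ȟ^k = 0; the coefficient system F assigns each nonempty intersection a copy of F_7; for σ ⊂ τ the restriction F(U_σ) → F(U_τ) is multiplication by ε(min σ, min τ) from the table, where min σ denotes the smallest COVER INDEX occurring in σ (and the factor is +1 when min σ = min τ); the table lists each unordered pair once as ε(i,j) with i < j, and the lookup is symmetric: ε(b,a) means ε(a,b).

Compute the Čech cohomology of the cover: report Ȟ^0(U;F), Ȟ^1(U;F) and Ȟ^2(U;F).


Ȟ^0 ≅ 0,  Ȟ^1 ≅ 0,  Ȟ^2 ≅ 0

intersection data:
  U12={s} U13={q} U23={r}
C dims 3,3; δ0: rk_F7 3
Ȟ^0 = (3 − 3) − 0 = 0, so Ȟ^0 ≅ 0
Ȟ^1 = (3 − 0) − 3 = 0, so Ȟ^1 ≅ 0
Ȟ^2 = (0 − 0) − 0 = 0, so Ȟ^2 ≅ 0


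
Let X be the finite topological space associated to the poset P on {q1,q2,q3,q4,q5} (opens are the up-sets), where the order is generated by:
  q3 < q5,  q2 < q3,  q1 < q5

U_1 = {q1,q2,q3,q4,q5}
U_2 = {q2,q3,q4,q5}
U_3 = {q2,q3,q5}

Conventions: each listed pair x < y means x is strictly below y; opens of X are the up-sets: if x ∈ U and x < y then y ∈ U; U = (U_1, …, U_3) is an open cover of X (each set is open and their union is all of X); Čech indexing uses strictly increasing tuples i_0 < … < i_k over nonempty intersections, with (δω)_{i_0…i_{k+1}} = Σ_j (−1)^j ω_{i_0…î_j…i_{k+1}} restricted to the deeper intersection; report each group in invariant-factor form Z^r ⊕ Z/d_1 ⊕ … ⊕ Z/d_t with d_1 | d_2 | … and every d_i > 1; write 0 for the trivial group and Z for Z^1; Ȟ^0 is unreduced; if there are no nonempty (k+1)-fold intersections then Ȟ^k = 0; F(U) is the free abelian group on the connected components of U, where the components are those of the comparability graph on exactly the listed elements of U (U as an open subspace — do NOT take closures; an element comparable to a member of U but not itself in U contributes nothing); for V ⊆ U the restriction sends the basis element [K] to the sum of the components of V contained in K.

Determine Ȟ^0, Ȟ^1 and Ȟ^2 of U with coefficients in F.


nerve simplices:
  U12={q2,q3,q4,q5} U13={q2,q3,q5} U23={q2,q3,q5}
  U123={q2,q3,q5}
components per intersection:
  U1: {q1,q2,q3,q5} {q4}
  U2: {q2,q3,q5} {q4}
  U3: {q2,q3,q5}
  U12: {q2,q3,q5} {q4}
  U13: {q2,q3,q5}
  U23: {q2,q3,q5}
  U123: {q2,q3,q5}
C dims 5,4,1; δ0: rk 3, SNF 1^3; δ1: rk 1, SNF 1^1
degree 0: 5−3−0 = 2 → Ȟ^0 ≅ Z^2
degree 1: 4−1−3 = 0 → Ȟ^1 ≅ 0
degree 2: 1−0−1 = 0 → Ȟ^2 ≅ 0

Ȟ^0 ≅ Z^2, Ȟ^1 ≅ 0 and Ȟ^2 ≅ 0


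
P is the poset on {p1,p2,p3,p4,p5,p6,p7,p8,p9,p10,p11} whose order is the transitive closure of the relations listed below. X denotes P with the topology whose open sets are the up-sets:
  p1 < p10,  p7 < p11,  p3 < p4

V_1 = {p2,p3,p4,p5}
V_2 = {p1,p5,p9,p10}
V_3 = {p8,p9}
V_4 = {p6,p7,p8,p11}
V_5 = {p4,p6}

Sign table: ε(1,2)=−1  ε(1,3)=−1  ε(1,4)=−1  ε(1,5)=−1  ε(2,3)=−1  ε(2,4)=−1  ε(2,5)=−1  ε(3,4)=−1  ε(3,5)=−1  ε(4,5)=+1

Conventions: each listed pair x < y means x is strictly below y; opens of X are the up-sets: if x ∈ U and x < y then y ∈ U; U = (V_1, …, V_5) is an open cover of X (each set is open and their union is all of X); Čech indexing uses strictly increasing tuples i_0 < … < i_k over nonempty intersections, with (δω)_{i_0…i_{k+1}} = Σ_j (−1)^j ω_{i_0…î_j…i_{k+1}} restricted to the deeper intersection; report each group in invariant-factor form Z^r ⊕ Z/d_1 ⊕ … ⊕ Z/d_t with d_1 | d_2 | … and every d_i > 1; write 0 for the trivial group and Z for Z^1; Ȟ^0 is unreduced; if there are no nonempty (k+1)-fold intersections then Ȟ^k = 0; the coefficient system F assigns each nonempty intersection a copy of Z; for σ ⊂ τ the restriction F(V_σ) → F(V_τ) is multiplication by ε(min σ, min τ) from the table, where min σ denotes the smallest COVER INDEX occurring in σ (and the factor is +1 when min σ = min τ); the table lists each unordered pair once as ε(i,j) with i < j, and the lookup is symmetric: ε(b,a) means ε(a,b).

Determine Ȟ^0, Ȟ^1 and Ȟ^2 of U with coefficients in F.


nerve simplices:
  V12={p5} V15={p4} V23={p9} V34={p8} V45={p6}
C dims 5,5; δ0: rk 4, SNF 1^4
degree 0: 5−4−0 = 1 → Ȟ^0 ≅ Z
degree 1: 5−0−4 = 1 → Ȟ^1 ≅ Z
degree 2: 0−0−0 = 0 → Ȟ^2 ≅ 0

Ȟ^0(U;F) ≅ Z,  Ȟ^1(U;F) ≅ Z,  Ȟ^2(U;F) ≅ 0


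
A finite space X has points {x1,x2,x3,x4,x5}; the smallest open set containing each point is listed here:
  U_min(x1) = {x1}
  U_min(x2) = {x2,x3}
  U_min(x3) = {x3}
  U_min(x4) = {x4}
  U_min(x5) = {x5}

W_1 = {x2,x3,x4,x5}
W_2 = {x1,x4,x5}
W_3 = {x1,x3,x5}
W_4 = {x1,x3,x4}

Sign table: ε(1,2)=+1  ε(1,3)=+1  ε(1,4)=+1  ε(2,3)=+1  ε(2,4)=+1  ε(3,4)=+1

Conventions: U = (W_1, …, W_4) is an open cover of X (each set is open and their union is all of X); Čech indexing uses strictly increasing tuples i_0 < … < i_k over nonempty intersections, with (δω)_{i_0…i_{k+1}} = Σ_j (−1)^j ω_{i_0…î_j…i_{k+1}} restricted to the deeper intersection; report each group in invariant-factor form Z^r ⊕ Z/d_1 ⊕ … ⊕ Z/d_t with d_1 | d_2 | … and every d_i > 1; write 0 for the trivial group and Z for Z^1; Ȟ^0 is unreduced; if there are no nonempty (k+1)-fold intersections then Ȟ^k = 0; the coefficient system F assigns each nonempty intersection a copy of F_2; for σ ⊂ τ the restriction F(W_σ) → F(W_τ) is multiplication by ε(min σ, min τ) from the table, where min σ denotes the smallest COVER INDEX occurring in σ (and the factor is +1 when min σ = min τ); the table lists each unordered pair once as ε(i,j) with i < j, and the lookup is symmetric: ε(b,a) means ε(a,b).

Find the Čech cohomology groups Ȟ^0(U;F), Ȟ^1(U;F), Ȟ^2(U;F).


nonempty overlaps:
  W12={x4,x5} W13={x3,x5} W14={x3,x4} W23={x1,x5} W24={x1,x4} W34={x1,x3}
  W123={x5} W124={x4} W134={x3} W234={x1}
C dims 4,6,4; δ0: rk_F2 3; δ1: rk_F2 3
degree 0: 4−3−0 = 1 → Ȟ^0 ≅ Z/2
degree 1: 6−3−3 = 0 → Ȟ^1 ≅ 0
degree 2: 4−0−3 = 1 → Ȟ^2 ≅ Z/2

Ȟ^0 = Z/2, Ȟ^1 = 0 and Ȟ^2 = Z/2


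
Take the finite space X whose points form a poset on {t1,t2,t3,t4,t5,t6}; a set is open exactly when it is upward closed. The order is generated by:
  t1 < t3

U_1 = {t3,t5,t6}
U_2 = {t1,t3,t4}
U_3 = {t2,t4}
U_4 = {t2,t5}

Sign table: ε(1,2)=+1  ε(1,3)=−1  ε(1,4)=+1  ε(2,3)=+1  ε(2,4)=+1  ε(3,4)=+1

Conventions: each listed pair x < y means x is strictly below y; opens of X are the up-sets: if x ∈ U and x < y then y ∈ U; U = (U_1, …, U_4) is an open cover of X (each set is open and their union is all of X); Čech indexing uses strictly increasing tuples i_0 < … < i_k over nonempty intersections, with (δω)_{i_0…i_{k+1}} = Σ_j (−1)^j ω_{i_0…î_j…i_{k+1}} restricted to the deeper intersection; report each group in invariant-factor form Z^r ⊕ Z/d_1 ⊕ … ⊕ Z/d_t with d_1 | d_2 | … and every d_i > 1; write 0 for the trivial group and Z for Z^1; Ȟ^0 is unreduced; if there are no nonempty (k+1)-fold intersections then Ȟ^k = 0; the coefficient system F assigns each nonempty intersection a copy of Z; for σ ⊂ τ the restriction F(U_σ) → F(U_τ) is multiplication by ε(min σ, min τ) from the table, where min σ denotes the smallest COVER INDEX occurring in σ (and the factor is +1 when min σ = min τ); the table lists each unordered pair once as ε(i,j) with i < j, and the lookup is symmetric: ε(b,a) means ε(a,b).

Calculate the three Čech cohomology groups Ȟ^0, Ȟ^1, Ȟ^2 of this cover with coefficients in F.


Ȟ^0 ≅ Z, Ȟ^1 ≅ Z and Ȟ^2 ≅ 0

cover nerve:
  U12={t3} U14={t5} U23={t4} U34={t2}
C dims 4,4; δ0: rk 3, SNF 1^3
Ȟ^0: (4−3)−0=1 ⇒ Z
Ȟ^1: (4−0)−3=1 ⇒ Z
Ȟ^2: (0−0)−0=0 ⇒ 0


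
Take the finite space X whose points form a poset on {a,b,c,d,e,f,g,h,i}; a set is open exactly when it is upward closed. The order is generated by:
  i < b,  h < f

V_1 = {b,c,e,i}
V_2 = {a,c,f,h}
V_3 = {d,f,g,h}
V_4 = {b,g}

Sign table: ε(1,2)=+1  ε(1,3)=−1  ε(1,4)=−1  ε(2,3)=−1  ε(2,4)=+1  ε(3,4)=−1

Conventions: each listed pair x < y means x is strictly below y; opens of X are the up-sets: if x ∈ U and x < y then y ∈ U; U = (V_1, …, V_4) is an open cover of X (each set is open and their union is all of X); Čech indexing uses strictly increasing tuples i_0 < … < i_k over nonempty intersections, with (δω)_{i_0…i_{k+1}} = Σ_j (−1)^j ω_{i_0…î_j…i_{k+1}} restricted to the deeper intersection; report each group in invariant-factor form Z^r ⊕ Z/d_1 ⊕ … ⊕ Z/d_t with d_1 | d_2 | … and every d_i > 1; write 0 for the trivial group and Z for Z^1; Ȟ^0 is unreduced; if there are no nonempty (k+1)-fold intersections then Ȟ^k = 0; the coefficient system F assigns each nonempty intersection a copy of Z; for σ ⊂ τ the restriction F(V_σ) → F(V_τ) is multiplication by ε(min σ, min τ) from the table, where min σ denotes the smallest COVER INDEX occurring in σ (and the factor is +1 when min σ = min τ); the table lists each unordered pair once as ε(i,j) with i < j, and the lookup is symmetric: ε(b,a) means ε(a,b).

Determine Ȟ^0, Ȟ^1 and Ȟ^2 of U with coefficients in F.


Ȟ^0(U;F) ≅ 0, Ȟ^1(U;F) ≅ Z/2, Ȟ^2(U;F) ≅ 0

nerve of the cover:
  V12={c} V14={b} V23={f,h} V34={g}
C dims 4,4; δ0: rk 4, SNF 1^3·2
Ȟ^0 = (4 − 4) − 0 = 0, so Ȟ^0 ≅ 0
Ȟ^1 = (4 − 0) − 4 = 0 plus torsion [2], so Ȟ^1 ≅ Z/2
Ȟ^2 = (0 − 0) − 0 = 0, so Ȟ^2 ≅ 0


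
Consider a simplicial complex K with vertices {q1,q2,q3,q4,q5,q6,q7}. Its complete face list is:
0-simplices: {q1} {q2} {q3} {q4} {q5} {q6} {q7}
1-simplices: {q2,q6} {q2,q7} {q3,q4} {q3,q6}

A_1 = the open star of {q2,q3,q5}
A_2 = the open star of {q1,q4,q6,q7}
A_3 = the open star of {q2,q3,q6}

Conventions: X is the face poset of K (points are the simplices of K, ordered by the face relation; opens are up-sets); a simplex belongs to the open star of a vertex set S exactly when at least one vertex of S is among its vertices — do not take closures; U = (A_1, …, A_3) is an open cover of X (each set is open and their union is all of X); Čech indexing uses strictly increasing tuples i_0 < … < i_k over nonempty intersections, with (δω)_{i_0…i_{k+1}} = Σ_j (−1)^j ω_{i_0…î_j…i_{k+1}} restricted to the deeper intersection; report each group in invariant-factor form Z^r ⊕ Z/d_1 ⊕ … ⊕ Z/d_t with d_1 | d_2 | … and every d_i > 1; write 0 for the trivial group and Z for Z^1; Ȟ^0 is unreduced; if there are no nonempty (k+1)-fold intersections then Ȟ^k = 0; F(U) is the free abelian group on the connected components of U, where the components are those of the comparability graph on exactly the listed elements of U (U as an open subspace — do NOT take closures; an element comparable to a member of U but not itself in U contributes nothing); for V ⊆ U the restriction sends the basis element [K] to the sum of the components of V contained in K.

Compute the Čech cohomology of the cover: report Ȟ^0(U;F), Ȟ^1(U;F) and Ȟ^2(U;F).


Ȟ^0 = Z^3, Ȟ^1 = 0, Ȟ^2 = 0

cover nerve:
  A1={{q2},{q3},{q5},{q2,q6},{q2,q7},{q3,q4},{q3,q6}} A2={{q1},{q4},{q6},{q7},{q2,q6},{q2,q7},{q3,q4},{q3,q6}} A3={{q2},{q3},{q6},{q2,q6},{q2,q7},{q3,q4},{q3,q6}}
  A12={{q2,q6},{q2,q7},{q3,q4},{q3,q6}} A13={{q2},{q3},{q2,q6},{q2,q7},{q3,q4},{q3,q6}} A23={{q6},{q2,q6},{q2,q7},{q3,q4},{q3,q6}}
  A123={{q2,q6},{q2,q7},{q3,q4},{q3,q6}}
components per intersection:
  A1: {{q2},{q2,q6},{q2,q7}} {{q3},{q3,q4},{q3,q6}} {{q5}}
  A2: {{q1}} {{q4},{q3,q4}} {{q6},{q2,q6},{q3,q6}} {{q7},{q2,q7}}
  A3: {{q2},{q3},{q6},{q2,q6},{q2,q7},{q3,q4},{q3,q6}}
  A12: {{q2,q6}} {{q2,q7}} {{q3,q4}} {{q3,q6}}
  A13: {{q2},{q2,q6},{q2,q7}} {{q3},{q3,q4},{q3,q6}}
  A23: {{q6},{q2,q6},{q3,q6}} {{q2,q7}} {{q3,q4}}
  A123: {{q2,q6}} {{q2,q7}} {{q3,q4}} {{q3,q6}}
C dims 8,9,4; δ0: rk 5, SNF 1^5; δ1: rk 4, SNF 1^4
Ȟ^0: (8−5)−0=3 ⇒ Z^3
Ȟ^1: (9−4)−5=0 ⇒ 0
Ȟ^2: (4−0)−4=0 ⇒ 0


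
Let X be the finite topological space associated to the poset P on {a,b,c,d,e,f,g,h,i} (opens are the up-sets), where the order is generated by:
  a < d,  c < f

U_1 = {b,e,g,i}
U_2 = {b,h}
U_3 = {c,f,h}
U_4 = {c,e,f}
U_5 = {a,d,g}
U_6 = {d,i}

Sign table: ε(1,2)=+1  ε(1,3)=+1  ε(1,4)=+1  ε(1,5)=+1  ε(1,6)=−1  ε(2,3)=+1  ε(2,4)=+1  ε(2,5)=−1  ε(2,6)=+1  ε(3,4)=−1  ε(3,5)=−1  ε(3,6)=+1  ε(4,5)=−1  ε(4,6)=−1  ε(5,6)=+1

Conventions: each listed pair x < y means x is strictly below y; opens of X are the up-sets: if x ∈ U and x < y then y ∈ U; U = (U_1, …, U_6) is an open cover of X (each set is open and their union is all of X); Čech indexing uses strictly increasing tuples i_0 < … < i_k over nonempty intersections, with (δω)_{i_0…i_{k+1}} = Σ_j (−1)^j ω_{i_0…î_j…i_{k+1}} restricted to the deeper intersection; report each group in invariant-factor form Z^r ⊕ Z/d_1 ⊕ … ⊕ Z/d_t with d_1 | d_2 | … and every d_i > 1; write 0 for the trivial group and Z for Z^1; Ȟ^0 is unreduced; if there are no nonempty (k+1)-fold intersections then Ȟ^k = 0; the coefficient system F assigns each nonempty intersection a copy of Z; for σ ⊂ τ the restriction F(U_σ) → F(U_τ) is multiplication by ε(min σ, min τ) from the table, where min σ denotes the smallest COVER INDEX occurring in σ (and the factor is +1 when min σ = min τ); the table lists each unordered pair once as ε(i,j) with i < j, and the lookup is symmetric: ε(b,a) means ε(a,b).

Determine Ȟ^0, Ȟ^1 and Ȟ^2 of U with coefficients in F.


cover nerve:
  U12={b} U14={e} U15={g} U16={i} U23={h} U34={c,f} U56={d}
C dims 6,7; δ0: rk 6, SNF 1^5·2
Ȟ^0: (6−6)−0=0 ⇒ 0
Ȟ^1: (7−0)−6=1 plus torsion [2] ⇒ Z ⊕ Z/2
Ȟ^2: (0−0)−0=0 ⇒ 0

Ȟ^0 = 0,  Ȟ^1 = Z ⊕ Z/2,  Ȟ^2 = 0


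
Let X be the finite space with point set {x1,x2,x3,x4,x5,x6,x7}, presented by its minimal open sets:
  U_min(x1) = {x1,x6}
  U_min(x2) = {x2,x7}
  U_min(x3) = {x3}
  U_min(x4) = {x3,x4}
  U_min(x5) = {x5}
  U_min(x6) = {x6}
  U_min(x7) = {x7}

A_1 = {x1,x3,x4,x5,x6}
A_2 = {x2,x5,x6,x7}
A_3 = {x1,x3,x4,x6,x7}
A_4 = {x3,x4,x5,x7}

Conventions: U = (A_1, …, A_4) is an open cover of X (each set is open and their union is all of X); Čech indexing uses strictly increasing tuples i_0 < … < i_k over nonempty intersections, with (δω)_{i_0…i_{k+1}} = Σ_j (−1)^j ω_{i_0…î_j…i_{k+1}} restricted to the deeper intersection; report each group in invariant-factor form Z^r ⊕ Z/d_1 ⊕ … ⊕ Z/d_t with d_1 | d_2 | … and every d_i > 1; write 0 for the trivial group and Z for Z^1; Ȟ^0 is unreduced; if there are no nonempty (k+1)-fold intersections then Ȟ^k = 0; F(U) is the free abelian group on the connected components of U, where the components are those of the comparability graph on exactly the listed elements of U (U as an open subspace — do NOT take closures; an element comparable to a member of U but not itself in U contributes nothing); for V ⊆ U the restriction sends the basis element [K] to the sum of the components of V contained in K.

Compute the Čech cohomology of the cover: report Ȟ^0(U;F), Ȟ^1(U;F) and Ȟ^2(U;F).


Ȟ^0 ≅ Z^4, Ȟ^1 ≅ 0 and Ȟ^2 ≅ 0

nonempty intersections:
  A12={x5,x6} A13={x1,x3,x4,x6} A14={x3,x4,x5} A23={x6,x7} A24={x5,x7} A34={x3,x4,x7}
  A123={x6} A124={x5} A134={x3,x4} A234={x7}
components per intersection:
  A1: {x1,x6} {x3,x4} {x5}
  A2: {x2,x7} {x5} {x6}
  A3: {x1,x6} {x3,x4} {x7}
  A4: {x3,x4} {x5} {x7}
  A12: {x5} {x6}
  A13: {x1,x6} {x3,x4}
  A14: {x3,x4} {x5}
  A23: {x6} {x7}
  A24: {x5} {x7}
  A34: {x3,x4} {x7}
  A123: {x6}
  A124: {x5}
  A134: {x3,x4}
  A234: {x7}
C dims 12,12,4; δ0: rk 8, SNF 1^8; δ1: rk 4, SNF 1^4
Ȟ^0: (12−8)−0=4 ⇒ Z^4
Ȟ^1: (12−4)−8=0 ⇒ 0
Ȟ^2: (4−0)−4=0 ⇒ 0


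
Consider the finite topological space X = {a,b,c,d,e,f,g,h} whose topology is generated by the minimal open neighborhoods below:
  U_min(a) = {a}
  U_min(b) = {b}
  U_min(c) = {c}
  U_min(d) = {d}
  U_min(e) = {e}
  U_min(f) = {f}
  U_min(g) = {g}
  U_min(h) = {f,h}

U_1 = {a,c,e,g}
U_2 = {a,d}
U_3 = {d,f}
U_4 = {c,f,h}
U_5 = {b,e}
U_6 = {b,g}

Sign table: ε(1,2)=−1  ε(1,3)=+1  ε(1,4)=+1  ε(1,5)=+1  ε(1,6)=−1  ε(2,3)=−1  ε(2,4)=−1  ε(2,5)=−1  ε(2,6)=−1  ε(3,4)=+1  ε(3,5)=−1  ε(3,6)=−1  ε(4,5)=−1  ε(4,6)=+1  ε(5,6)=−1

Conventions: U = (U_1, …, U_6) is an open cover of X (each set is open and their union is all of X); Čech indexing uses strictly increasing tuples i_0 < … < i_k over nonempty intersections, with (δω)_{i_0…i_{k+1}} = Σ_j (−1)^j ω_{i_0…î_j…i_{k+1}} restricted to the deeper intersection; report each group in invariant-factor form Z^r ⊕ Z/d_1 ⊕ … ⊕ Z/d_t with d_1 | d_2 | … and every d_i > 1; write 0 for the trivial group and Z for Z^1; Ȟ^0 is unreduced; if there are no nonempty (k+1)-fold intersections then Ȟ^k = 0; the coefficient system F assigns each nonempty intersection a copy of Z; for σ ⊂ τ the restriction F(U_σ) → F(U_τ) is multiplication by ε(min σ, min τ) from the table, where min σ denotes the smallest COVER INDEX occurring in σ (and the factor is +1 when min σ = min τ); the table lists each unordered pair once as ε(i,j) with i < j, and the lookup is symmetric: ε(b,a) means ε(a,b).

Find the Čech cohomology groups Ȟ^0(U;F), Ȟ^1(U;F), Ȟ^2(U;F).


nonempty overlaps:
  U12={a} U14={c} U15={e} U16={g} U23={d} U34={f} U56={b}
C dims 6,7; δ0: rk 5, SNF 1^5
degree 0: 6−5−0 = 1 → Ȟ^0 ≅ Z
degree 1: 7−0−5 = 2 → Ȟ^1 ≅ Z^2
degree 2: 0−0−0 = 0 → Ȟ^2 ≅ 0

Ȟ^0(U;F) ≅ Z,  Ȟ^1(U;F) ≅ Z^2,  Ȟ^2(U;F) ≅ 0


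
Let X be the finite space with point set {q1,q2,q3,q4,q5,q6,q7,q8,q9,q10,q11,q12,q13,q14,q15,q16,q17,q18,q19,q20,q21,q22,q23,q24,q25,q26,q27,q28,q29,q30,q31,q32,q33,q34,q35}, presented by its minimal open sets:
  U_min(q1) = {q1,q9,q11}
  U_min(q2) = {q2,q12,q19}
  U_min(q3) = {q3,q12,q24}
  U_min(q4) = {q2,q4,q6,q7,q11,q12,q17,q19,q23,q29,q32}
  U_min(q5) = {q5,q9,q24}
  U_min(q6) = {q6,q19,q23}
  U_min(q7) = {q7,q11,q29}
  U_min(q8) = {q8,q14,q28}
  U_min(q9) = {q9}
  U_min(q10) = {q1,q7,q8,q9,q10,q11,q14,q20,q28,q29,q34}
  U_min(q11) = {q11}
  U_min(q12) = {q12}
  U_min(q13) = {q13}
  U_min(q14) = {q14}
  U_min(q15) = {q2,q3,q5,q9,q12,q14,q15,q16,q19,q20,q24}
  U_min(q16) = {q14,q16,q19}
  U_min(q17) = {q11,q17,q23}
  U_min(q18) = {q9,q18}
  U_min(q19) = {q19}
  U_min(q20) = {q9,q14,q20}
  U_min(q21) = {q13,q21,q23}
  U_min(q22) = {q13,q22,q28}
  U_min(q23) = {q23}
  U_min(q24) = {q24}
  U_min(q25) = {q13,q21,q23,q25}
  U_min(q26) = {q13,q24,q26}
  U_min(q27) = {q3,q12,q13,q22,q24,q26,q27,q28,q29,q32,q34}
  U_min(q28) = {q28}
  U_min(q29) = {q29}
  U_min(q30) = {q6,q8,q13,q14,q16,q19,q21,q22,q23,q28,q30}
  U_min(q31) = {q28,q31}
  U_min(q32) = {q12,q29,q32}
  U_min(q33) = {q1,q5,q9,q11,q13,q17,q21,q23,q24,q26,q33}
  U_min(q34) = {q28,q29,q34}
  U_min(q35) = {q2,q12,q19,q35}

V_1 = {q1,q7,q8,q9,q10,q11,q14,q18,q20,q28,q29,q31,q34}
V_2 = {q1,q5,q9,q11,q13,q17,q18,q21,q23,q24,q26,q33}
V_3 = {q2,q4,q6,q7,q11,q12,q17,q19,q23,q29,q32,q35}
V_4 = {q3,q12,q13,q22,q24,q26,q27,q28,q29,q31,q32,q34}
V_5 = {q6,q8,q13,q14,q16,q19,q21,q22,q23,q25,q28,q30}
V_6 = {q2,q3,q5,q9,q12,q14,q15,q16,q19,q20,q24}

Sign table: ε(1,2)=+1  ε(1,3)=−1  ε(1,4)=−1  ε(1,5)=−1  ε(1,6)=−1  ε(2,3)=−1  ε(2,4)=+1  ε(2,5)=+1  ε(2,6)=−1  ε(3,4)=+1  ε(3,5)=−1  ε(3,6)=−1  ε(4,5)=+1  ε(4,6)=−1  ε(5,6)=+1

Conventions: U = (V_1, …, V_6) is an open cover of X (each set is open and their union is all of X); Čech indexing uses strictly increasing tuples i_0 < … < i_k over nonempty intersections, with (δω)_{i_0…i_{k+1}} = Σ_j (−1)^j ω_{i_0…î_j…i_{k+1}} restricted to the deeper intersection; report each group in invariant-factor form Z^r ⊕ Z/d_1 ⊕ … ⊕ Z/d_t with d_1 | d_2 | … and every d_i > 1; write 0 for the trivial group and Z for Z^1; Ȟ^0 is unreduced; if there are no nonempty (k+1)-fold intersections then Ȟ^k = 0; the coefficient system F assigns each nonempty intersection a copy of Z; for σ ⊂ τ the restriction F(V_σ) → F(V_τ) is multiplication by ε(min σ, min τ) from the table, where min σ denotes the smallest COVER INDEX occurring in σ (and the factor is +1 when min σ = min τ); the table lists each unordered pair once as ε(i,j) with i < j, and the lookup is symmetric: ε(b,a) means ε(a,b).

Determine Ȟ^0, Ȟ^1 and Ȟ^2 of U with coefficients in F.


Ȟ^0 ≅ 0; Ȟ^1 ≅ Z/2; Ȟ^2 ≅ Z

nonempty intersections:
  V12={q1,q9,q11,q18} V13={q7,q11,q29} V14={q28,q29,q31,q34} V15={q8,q14,q28} V16={q9,q14,q20} V23={q11,q17,q23} V24={q13,q24,q26} V25={q13,q21,q23} V26={q5,q9,q24} V34={q12,q29,q32} V35={q6,q19,q23} V36={q2,q12,q19} V45={q13,q22,q28} V46={q3,q12,q24} V56={q14,q16,q19}
  V123={q11} V126={q9} V134={q29} V145={q28} V156={q14} V235={q23} V245={q13} V246={q24} V346={q12} V356={q19}
C dims 6,15,10; δ0: rk 6, SNF 1^5·2; δ1: rk 9, SNF 1^9
Ȟ^0: (6−6)−0=0 ⇒ 0
Ȟ^1: (15−9)−6=0 plus torsion [2] ⇒ Z/2
Ȟ^2: (10−0)−9=1 ⇒ Z


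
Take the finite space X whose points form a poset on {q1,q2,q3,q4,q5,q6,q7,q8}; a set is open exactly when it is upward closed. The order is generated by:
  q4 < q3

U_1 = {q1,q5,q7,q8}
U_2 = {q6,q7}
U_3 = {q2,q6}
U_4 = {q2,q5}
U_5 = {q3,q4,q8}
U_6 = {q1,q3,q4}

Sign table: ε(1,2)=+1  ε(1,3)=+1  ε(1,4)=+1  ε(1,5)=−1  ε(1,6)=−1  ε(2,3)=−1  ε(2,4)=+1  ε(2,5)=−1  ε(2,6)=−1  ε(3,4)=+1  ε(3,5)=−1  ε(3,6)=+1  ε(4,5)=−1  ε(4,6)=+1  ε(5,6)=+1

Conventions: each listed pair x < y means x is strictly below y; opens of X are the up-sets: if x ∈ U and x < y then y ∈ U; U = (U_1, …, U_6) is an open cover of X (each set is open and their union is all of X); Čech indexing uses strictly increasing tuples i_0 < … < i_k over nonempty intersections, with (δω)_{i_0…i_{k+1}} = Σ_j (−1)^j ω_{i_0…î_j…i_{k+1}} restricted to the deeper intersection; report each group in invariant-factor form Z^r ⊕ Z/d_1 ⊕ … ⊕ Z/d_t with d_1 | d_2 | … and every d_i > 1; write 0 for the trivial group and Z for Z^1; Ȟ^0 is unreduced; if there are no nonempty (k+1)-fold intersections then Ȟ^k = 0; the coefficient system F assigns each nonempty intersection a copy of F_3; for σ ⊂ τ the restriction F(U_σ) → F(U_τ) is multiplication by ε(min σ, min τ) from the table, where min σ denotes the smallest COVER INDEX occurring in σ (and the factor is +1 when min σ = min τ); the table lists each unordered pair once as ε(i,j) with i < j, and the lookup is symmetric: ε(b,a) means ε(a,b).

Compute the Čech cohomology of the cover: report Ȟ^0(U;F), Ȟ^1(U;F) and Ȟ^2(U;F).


intersection data:
  U12={q7} U14={q5} U15={q8} U16={q1} U23={q6} U34={q2} U56={q3,q4}
C dims 6,7; δ0: rk_F3 6
Ȟ^0 = (6 − 6) − 0 = 0, so Ȟ^0 ≅ 0
Ȟ^1 = (7 − 0) − 6 = 1, so Ȟ^1 ≅ Z/3
Ȟ^2 = (0 − 0) − 0 = 0, so Ȟ^2 ≅ 0

Ȟ^0(U;F) ≅ 0; Ȟ^1(U;F) ≅ Z/3; Ȟ^2(U;F) ≅ 0


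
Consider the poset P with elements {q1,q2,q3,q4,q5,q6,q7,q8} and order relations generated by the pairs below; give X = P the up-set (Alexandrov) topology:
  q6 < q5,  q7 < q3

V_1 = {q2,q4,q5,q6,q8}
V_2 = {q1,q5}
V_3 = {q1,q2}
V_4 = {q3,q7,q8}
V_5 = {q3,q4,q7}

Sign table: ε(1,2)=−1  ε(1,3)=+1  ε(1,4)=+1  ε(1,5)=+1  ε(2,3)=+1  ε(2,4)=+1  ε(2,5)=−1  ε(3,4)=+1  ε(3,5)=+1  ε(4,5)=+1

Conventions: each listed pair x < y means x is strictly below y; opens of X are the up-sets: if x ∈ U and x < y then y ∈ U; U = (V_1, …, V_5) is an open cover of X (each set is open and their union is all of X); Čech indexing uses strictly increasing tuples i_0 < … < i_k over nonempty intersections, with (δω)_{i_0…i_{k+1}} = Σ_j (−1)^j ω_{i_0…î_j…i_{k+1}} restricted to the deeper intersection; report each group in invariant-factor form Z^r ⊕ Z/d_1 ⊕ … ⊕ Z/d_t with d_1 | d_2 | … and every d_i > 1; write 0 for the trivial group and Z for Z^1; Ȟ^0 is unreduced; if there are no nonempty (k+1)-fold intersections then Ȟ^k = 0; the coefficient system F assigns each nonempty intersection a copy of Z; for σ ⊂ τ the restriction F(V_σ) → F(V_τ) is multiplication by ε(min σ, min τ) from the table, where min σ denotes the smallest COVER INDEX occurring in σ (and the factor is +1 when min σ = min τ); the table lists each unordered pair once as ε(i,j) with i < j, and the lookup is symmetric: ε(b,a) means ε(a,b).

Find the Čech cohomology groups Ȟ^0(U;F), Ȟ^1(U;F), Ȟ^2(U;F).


nonempty intersections:
  V12={q5} V13={q2} V14={q8} V15={q4} V23={q1} V45={q3,q7}
C dims 5,6; δ0: rk 5, SNF 1^4·2
Ȟ^0: (5−5)−0=0 ⇒ 0
Ȟ^1: (6−0)−5=1 plus torsion [2] ⇒ Z ⊕ Z/2
Ȟ^2: (0−0)−0=0 ⇒ 0

Ȟ^0(U;F) ≅ 0, Ȟ^1(U;F) ≅ Z ⊕ Z/2, Ȟ^2(U;F) ≅ 0


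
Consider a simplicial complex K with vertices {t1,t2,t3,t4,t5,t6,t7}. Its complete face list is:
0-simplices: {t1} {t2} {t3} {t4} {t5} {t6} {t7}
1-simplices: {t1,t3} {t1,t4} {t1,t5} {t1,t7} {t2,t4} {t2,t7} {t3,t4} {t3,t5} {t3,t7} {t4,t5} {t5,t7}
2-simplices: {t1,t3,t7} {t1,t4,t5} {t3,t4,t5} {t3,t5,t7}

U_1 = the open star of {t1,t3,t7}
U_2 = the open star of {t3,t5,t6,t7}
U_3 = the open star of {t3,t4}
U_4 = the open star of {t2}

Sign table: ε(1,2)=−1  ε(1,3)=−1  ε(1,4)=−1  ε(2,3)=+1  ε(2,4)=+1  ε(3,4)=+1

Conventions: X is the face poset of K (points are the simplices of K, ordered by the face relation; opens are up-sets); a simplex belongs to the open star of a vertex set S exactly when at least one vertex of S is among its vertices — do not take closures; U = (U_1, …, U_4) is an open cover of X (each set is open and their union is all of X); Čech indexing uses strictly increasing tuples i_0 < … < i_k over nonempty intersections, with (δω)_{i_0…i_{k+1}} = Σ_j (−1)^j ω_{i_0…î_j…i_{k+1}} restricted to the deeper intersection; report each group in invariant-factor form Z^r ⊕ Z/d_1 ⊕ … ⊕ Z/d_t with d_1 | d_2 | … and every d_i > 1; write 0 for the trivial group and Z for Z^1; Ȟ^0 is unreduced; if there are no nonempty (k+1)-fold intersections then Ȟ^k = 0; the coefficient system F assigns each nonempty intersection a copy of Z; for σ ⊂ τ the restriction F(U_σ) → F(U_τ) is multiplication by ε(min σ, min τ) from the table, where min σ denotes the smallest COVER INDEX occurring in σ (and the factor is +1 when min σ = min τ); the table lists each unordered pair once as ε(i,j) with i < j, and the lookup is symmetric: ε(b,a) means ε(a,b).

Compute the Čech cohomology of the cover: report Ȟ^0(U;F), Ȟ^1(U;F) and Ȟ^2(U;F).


Ȟ^0(U;F) ≅ Z, Ȟ^1(U;F) ≅ Z and Ȟ^2(U;F) ≅ 0

nonempty intersections:
  U1={{t1},{t3},{t7},{t1,t3},{t1,t4},{t1,t5},{t1,t7},{t2,t7},{t3,t4},{t3,t5},{t3,t7},{t5,t7},{t1,t3,t7},{t1,t4,t5},{t3,t4,t5},{t3,t5,t7}} U2={{t3},{t5},{t6},{t7},{t1,t3},{t1,t5},{t1,t7},{t2,t7},{t3,t4},{t3,t5},{t3,t7},{t4,t5},{t5,t7},{t1,t3,t7},{t1,t4,t5},{t3,t4,t5},{t3,t5,t7}} U3={{t3},{t4},{t1,t3},{t1,t4},{t2,t4},{t3,t4},{t3,t5},{t3,t7},{t4,t5},{t1,t3,t7},{t1,t4,t5},{t3,t4,t5},{t3,t5,t7}} U4={{t2},{t2,t4},{t2,t7}}
  U12={{t3},{t7},{t1,t3},{t1,t5},{t1,t7},{t2,t7},{t3,t4},{t3,t5},{t3,t7},{t5,t7},{t1,t3,t7},{t1,t4,t5},{t3,t4,t5},{t3,t5,t7}} U13={{t3},{t1,t3},{t1,t4},{t3,t4},{t3,t5},{t3,t7},{t1,t3,t7},{t1,t4,t5},{t3,t4,t5},{t3,t5,t7}} U14={{t2,t7}} U23={{t3},{t1,t3},{t3,t4},{t3,t5},{t3,t7},{t4,t5},{t1,t3,t7},{t1,t4,t5},{t3,t4,t5},{t3,t5,t7}} U24={{t2,t7}} U34={{t2,t4}}
  U123={{t3},{t1,t3},{t3,t4},{t3,t5},{t3,t7},{t1,t3,t7},{t1,t4,t5},{t3,t4,t5},{t3,t5,t7}} U124={{t2,t7}}
C dims 4,6,2; δ0: rk 3, SNF 1^3; δ1: rk 2, SNF 1^2
Ȟ^0: (4−3)−0=1 ⇒ Z
Ȟ^1: (6−2)−3=1 ⇒ Z
Ȟ^2: (2−0)−2=0 ⇒ 0


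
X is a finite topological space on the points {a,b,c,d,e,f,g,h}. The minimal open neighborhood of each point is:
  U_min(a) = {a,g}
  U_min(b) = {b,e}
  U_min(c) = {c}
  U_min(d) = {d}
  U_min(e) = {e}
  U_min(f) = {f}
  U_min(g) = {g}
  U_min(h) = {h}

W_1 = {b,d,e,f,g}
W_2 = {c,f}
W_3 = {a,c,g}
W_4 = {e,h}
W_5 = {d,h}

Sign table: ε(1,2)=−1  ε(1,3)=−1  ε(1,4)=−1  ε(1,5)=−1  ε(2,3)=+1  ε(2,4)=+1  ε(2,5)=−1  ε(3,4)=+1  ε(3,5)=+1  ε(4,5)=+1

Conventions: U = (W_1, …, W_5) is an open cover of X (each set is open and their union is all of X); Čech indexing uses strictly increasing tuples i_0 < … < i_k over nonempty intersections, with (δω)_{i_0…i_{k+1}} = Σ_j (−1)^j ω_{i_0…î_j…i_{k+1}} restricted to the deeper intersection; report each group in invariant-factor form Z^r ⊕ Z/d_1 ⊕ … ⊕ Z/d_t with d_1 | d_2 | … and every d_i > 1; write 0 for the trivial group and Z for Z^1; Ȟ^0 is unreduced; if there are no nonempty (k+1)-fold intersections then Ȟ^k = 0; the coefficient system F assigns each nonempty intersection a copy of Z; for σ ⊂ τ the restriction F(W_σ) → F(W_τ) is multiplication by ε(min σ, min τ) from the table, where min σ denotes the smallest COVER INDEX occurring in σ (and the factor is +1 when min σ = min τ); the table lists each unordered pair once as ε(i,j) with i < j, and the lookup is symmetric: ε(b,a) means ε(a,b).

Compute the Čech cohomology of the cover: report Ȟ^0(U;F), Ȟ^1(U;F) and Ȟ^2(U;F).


Ȟ^0(U;F) ≅ Z, Ȟ^1(U;F) ≅ Z^2 and Ȟ^2(U;F) ≅ 0

nerve of the cover:
  W12={f} W13={g} W14={e} W15={d} W23={c} W45={h}
C dims 5,6; δ0: rk 4, SNF 1^4
Ȟ^0 = (5 − 4) − 0 = 1, so Ȟ^0 ≅ Z
Ȟ^1 = (6 − 0) − 4 = 2, so Ȟ^1 ≅ Z^2
Ȟ^2 = (0 − 0) − 0 = 0, so Ȟ^2 ≅ 0
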